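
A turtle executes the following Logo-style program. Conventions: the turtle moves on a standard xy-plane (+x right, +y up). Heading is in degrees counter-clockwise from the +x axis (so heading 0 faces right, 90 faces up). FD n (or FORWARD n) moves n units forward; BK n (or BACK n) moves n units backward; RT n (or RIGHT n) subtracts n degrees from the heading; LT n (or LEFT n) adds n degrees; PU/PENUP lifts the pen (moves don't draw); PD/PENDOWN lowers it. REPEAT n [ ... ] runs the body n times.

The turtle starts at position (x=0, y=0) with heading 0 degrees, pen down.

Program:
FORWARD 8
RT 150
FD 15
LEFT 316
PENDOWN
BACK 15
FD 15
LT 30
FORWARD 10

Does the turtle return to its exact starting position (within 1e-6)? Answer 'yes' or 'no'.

Executing turtle program step by step:
Start: pos=(0,0), heading=0, pen down
FD 8: (0,0) -> (8,0) [heading=0, draw]
RT 150: heading 0 -> 210
FD 15: (8,0) -> (-4.99,-7.5) [heading=210, draw]
LT 316: heading 210 -> 166
PD: pen down
BK 15: (-4.99,-7.5) -> (9.564,-11.129) [heading=166, draw]
FD 15: (9.564,-11.129) -> (-4.99,-7.5) [heading=166, draw]
LT 30: heading 166 -> 196
FD 10: (-4.99,-7.5) -> (-14.603,-10.256) [heading=196, draw]
Final: pos=(-14.603,-10.256), heading=196, 5 segment(s) drawn

Start position: (0, 0)
Final position: (-14.603, -10.256)
Distance = 17.845; >= 1e-6 -> NOT closed

Answer: no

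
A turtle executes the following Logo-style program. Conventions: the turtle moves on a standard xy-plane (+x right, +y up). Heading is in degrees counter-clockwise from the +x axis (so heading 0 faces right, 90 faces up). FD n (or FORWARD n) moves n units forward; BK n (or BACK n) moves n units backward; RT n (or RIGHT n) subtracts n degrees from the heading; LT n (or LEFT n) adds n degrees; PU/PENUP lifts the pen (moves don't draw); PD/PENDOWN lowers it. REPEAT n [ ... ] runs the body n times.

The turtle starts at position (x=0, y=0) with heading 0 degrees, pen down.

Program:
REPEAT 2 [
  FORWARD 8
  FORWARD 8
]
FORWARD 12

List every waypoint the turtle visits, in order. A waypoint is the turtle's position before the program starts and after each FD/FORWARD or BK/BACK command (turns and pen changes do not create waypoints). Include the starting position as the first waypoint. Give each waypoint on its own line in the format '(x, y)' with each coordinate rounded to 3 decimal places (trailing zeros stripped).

Answer: (0, 0)
(8, 0)
(16, 0)
(24, 0)
(32, 0)
(44, 0)

Derivation:
Executing turtle program step by step:
Start: pos=(0,0), heading=0, pen down
REPEAT 2 [
  -- iteration 1/2 --
  FD 8: (0,0) -> (8,0) [heading=0, draw]
  FD 8: (8,0) -> (16,0) [heading=0, draw]
  -- iteration 2/2 --
  FD 8: (16,0) -> (24,0) [heading=0, draw]
  FD 8: (24,0) -> (32,0) [heading=0, draw]
]
FD 12: (32,0) -> (44,0) [heading=0, draw]
Final: pos=(44,0), heading=0, 5 segment(s) drawn
Waypoints (6 total):
(0, 0)
(8, 0)
(16, 0)
(24, 0)
(32, 0)
(44, 0)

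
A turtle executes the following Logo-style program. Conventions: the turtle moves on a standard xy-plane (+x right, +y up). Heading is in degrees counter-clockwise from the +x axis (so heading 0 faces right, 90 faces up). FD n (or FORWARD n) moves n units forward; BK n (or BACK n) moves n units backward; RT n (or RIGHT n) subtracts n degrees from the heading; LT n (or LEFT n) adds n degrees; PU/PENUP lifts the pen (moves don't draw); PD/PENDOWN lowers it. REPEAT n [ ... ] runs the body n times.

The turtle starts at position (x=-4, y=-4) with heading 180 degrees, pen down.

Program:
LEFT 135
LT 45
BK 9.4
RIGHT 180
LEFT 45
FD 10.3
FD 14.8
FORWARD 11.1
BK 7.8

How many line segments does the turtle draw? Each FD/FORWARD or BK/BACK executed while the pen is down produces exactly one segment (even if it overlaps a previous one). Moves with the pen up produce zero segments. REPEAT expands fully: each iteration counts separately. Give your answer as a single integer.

Answer: 5

Derivation:
Executing turtle program step by step:
Start: pos=(-4,-4), heading=180, pen down
LT 135: heading 180 -> 315
LT 45: heading 315 -> 0
BK 9.4: (-4,-4) -> (-13.4,-4) [heading=0, draw]
RT 180: heading 0 -> 180
LT 45: heading 180 -> 225
FD 10.3: (-13.4,-4) -> (-20.683,-11.283) [heading=225, draw]
FD 14.8: (-20.683,-11.283) -> (-31.148,-21.748) [heading=225, draw]
FD 11.1: (-31.148,-21.748) -> (-38.997,-29.597) [heading=225, draw]
BK 7.8: (-38.997,-29.597) -> (-33.482,-24.082) [heading=225, draw]
Final: pos=(-33.482,-24.082), heading=225, 5 segment(s) drawn
Segments drawn: 5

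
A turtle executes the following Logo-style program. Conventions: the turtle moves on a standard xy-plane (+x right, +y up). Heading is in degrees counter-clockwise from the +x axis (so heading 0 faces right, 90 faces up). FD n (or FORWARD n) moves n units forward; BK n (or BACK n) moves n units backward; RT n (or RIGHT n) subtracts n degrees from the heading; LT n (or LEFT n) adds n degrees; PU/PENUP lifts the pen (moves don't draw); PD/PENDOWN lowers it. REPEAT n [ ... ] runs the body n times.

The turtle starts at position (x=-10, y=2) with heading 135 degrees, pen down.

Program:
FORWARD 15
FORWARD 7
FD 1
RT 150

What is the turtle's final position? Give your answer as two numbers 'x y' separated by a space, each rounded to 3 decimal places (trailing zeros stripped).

Answer: -26.263 18.263

Derivation:
Executing turtle program step by step:
Start: pos=(-10,2), heading=135, pen down
FD 15: (-10,2) -> (-20.607,12.607) [heading=135, draw]
FD 7: (-20.607,12.607) -> (-25.556,17.556) [heading=135, draw]
FD 1: (-25.556,17.556) -> (-26.263,18.263) [heading=135, draw]
RT 150: heading 135 -> 345
Final: pos=(-26.263,18.263), heading=345, 3 segment(s) drawn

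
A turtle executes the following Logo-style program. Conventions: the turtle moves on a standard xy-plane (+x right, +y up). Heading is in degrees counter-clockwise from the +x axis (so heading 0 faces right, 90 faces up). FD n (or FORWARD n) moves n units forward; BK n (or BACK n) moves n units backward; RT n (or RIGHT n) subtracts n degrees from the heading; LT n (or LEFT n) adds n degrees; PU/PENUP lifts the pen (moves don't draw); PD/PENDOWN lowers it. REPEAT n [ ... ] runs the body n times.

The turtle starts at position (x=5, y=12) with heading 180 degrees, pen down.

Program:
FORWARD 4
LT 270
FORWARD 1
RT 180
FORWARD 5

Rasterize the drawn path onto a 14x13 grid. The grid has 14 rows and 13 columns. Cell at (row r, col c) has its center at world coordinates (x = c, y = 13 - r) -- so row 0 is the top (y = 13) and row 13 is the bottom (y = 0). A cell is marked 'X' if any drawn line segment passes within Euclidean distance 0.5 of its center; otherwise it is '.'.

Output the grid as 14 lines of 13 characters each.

Answer: .X...........
.XXXXX.......
.X...........
.X...........
.X...........
.X...........
.............
.............
.............
.............
.............
.............
.............
.............

Derivation:
Segment 0: (5,12) -> (1,12)
Segment 1: (1,12) -> (1,13)
Segment 2: (1,13) -> (1,8)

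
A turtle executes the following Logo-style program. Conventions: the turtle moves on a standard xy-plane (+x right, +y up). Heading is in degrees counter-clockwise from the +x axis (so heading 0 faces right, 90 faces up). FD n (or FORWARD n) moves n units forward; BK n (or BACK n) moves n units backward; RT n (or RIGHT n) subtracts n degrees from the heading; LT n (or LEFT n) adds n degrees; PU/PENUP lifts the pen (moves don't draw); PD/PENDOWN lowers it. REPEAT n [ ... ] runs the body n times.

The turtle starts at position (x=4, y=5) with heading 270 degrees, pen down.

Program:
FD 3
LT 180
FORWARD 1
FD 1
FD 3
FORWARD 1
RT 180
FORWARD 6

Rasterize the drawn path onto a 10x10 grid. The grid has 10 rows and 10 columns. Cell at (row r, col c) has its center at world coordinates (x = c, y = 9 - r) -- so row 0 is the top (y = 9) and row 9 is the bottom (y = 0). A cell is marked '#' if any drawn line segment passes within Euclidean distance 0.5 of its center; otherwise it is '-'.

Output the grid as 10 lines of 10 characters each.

Segment 0: (4,5) -> (4,2)
Segment 1: (4,2) -> (4,3)
Segment 2: (4,3) -> (4,4)
Segment 3: (4,4) -> (4,7)
Segment 4: (4,7) -> (4,8)
Segment 5: (4,8) -> (4,2)

Answer: ----------
----#-----
----#-----
----#-----
----#-----
----#-----
----#-----
----#-----
----------
----------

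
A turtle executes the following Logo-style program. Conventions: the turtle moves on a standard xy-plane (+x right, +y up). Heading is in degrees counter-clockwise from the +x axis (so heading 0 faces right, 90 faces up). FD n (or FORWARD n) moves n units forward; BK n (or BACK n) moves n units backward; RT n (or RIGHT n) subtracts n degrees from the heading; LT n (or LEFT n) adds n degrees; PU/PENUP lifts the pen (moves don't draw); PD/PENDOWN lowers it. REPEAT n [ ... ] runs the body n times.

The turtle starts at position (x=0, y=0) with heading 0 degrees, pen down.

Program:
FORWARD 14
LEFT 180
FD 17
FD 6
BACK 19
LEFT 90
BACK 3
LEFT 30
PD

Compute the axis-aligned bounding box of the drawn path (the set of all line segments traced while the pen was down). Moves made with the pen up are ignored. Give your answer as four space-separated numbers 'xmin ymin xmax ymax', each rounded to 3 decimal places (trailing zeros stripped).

Answer: -9 0 14 3

Derivation:
Executing turtle program step by step:
Start: pos=(0,0), heading=0, pen down
FD 14: (0,0) -> (14,0) [heading=0, draw]
LT 180: heading 0 -> 180
FD 17: (14,0) -> (-3,0) [heading=180, draw]
FD 6: (-3,0) -> (-9,0) [heading=180, draw]
BK 19: (-9,0) -> (10,0) [heading=180, draw]
LT 90: heading 180 -> 270
BK 3: (10,0) -> (10,3) [heading=270, draw]
LT 30: heading 270 -> 300
PD: pen down
Final: pos=(10,3), heading=300, 5 segment(s) drawn

Segment endpoints: x in {-9, -3, 0, 10, 14}, y in {0, 0, 0, 0, 3}
xmin=-9, ymin=0, xmax=14, ymax=3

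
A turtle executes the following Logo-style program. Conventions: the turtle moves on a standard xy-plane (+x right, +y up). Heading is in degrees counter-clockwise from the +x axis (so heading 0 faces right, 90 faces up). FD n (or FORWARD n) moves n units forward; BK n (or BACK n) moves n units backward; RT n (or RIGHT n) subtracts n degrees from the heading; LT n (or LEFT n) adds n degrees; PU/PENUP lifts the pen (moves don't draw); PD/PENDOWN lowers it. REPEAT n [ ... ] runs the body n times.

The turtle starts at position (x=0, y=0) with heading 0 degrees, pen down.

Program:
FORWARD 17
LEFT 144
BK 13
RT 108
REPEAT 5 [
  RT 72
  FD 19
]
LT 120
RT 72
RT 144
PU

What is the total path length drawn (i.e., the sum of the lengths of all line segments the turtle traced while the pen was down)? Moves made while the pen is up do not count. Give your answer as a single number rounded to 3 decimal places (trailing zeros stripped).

Answer: 125

Derivation:
Executing turtle program step by step:
Start: pos=(0,0), heading=0, pen down
FD 17: (0,0) -> (17,0) [heading=0, draw]
LT 144: heading 0 -> 144
BK 13: (17,0) -> (27.517,-7.641) [heading=144, draw]
RT 108: heading 144 -> 36
REPEAT 5 [
  -- iteration 1/5 --
  RT 72: heading 36 -> 324
  FD 19: (27.517,-7.641) -> (42.889,-18.809) [heading=324, draw]
  -- iteration 2/5 --
  RT 72: heading 324 -> 252
  FD 19: (42.889,-18.809) -> (37.017,-36.879) [heading=252, draw]
  -- iteration 3/5 --
  RT 72: heading 252 -> 180
  FD 19: (37.017,-36.879) -> (18.017,-36.879) [heading=180, draw]
  -- iteration 4/5 --
  RT 72: heading 180 -> 108
  FD 19: (18.017,-36.879) -> (12.146,-18.809) [heading=108, draw]
  -- iteration 5/5 --
  RT 72: heading 108 -> 36
  FD 19: (12.146,-18.809) -> (27.517,-7.641) [heading=36, draw]
]
LT 120: heading 36 -> 156
RT 72: heading 156 -> 84
RT 144: heading 84 -> 300
PU: pen up
Final: pos=(27.517,-7.641), heading=300, 7 segment(s) drawn

Segment lengths:
  seg 1: (0,0) -> (17,0), length = 17
  seg 2: (17,0) -> (27.517,-7.641), length = 13
  seg 3: (27.517,-7.641) -> (42.889,-18.809), length = 19
  seg 4: (42.889,-18.809) -> (37.017,-36.879), length = 19
  seg 5: (37.017,-36.879) -> (18.017,-36.879), length = 19
  seg 6: (18.017,-36.879) -> (12.146,-18.809), length = 19
  seg 7: (12.146,-18.809) -> (27.517,-7.641), length = 19
Total = 125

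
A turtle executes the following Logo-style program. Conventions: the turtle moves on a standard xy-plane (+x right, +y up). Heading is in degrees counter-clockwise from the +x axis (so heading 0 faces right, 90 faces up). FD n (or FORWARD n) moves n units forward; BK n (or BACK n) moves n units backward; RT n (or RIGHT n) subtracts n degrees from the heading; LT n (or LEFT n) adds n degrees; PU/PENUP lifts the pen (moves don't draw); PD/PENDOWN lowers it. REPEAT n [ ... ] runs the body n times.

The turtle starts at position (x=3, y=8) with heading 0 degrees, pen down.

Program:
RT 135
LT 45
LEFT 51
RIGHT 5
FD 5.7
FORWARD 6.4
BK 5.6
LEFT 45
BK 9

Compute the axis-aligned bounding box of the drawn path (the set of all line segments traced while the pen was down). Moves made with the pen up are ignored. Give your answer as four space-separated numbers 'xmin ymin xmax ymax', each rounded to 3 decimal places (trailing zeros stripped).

Executing turtle program step by step:
Start: pos=(3,8), heading=0, pen down
RT 135: heading 0 -> 225
LT 45: heading 225 -> 270
LT 51: heading 270 -> 321
RT 5: heading 321 -> 316
FD 5.7: (3,8) -> (7.1,4.04) [heading=316, draw]
FD 6.4: (7.1,4.04) -> (11.704,-0.405) [heading=316, draw]
BK 5.6: (11.704,-0.405) -> (7.676,3.485) [heading=316, draw]
LT 45: heading 316 -> 1
BK 9: (7.676,3.485) -> (-1.323,3.328) [heading=1, draw]
Final: pos=(-1.323,3.328), heading=1, 4 segment(s) drawn

Segment endpoints: x in {-1.323, 3, 7.1, 7.676, 11.704}, y in {-0.405, 3.328, 3.485, 4.04, 8}
xmin=-1.323, ymin=-0.405, xmax=11.704, ymax=8

Answer: -1.323 -0.405 11.704 8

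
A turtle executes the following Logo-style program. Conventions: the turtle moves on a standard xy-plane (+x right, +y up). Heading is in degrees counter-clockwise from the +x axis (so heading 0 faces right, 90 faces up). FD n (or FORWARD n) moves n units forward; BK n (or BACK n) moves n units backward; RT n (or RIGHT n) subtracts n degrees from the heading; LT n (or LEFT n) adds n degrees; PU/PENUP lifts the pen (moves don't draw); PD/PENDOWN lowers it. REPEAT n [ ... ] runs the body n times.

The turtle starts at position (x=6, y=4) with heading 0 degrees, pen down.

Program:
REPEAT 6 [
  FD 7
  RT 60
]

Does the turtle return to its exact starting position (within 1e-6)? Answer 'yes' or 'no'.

Executing turtle program step by step:
Start: pos=(6,4), heading=0, pen down
REPEAT 6 [
  -- iteration 1/6 --
  FD 7: (6,4) -> (13,4) [heading=0, draw]
  RT 60: heading 0 -> 300
  -- iteration 2/6 --
  FD 7: (13,4) -> (16.5,-2.062) [heading=300, draw]
  RT 60: heading 300 -> 240
  -- iteration 3/6 --
  FD 7: (16.5,-2.062) -> (13,-8.124) [heading=240, draw]
  RT 60: heading 240 -> 180
  -- iteration 4/6 --
  FD 7: (13,-8.124) -> (6,-8.124) [heading=180, draw]
  RT 60: heading 180 -> 120
  -- iteration 5/6 --
  FD 7: (6,-8.124) -> (2.5,-2.062) [heading=120, draw]
  RT 60: heading 120 -> 60
  -- iteration 6/6 --
  FD 7: (2.5,-2.062) -> (6,4) [heading=60, draw]
  RT 60: heading 60 -> 0
]
Final: pos=(6,4), heading=0, 6 segment(s) drawn

Start position: (6, 4)
Final position: (6, 4)
Distance = 0; < 1e-6 -> CLOSED

Answer: yes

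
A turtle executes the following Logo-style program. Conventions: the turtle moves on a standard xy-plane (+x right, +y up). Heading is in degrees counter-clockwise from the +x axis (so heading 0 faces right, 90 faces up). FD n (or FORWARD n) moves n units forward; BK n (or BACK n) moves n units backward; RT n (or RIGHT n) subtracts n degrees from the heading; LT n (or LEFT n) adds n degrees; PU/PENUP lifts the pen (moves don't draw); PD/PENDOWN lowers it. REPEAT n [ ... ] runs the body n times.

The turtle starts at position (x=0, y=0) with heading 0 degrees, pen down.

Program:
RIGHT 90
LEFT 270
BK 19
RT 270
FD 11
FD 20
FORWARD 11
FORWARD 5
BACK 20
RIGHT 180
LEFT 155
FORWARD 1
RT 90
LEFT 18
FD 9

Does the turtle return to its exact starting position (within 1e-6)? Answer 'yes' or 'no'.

Answer: no

Derivation:
Executing turtle program step by step:
Start: pos=(0,0), heading=0, pen down
RT 90: heading 0 -> 270
LT 270: heading 270 -> 180
BK 19: (0,0) -> (19,0) [heading=180, draw]
RT 270: heading 180 -> 270
FD 11: (19,0) -> (19,-11) [heading=270, draw]
FD 20: (19,-11) -> (19,-31) [heading=270, draw]
FD 11: (19,-31) -> (19,-42) [heading=270, draw]
FD 5: (19,-42) -> (19,-47) [heading=270, draw]
BK 20: (19,-47) -> (19,-27) [heading=270, draw]
RT 180: heading 270 -> 90
LT 155: heading 90 -> 245
FD 1: (19,-27) -> (18.577,-27.906) [heading=245, draw]
RT 90: heading 245 -> 155
LT 18: heading 155 -> 173
FD 9: (18.577,-27.906) -> (9.644,-26.809) [heading=173, draw]
Final: pos=(9.644,-26.809), heading=173, 8 segment(s) drawn

Start position: (0, 0)
Final position: (9.644, -26.809)
Distance = 28.491; >= 1e-6 -> NOT closed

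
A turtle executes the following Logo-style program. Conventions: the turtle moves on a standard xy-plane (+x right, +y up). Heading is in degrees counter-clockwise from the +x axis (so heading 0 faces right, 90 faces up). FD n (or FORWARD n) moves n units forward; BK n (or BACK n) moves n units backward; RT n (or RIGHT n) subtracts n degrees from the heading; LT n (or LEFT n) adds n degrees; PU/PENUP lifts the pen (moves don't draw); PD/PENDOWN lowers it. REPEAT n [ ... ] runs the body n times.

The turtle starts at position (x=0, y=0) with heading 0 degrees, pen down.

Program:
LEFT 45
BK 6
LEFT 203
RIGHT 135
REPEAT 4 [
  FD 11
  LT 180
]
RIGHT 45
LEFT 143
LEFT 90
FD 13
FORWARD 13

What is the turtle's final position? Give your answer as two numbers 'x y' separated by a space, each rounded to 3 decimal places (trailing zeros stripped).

Executing turtle program step by step:
Start: pos=(0,0), heading=0, pen down
LT 45: heading 0 -> 45
BK 6: (0,0) -> (-4.243,-4.243) [heading=45, draw]
LT 203: heading 45 -> 248
RT 135: heading 248 -> 113
REPEAT 4 [
  -- iteration 1/4 --
  FD 11: (-4.243,-4.243) -> (-8.541,5.883) [heading=113, draw]
  LT 180: heading 113 -> 293
  -- iteration 2/4 --
  FD 11: (-8.541,5.883) -> (-4.243,-4.243) [heading=293, draw]
  LT 180: heading 293 -> 113
  -- iteration 3/4 --
  FD 11: (-4.243,-4.243) -> (-8.541,5.883) [heading=113, draw]
  LT 180: heading 113 -> 293
  -- iteration 4/4 --
  FD 11: (-8.541,5.883) -> (-4.243,-4.243) [heading=293, draw]
  LT 180: heading 293 -> 113
]
RT 45: heading 113 -> 68
LT 143: heading 68 -> 211
LT 90: heading 211 -> 301
FD 13: (-4.243,-4.243) -> (2.453,-15.386) [heading=301, draw]
FD 13: (2.453,-15.386) -> (9.148,-26.529) [heading=301, draw]
Final: pos=(9.148,-26.529), heading=301, 7 segment(s) drawn

Answer: 9.148 -26.529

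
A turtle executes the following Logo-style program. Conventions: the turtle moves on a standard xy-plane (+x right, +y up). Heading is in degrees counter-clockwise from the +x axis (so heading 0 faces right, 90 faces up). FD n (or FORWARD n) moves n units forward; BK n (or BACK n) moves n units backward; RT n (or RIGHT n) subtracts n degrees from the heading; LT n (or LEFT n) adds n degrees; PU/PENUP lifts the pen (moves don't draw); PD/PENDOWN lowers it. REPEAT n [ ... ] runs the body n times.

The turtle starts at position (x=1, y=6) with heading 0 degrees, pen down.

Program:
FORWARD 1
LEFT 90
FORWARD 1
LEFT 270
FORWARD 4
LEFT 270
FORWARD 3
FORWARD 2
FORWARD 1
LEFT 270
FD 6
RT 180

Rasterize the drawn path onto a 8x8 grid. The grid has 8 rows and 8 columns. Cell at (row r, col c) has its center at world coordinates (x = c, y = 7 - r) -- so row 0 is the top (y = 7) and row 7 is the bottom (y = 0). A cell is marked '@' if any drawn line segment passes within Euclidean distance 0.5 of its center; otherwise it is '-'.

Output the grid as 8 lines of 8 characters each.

Segment 0: (1,6) -> (2,6)
Segment 1: (2,6) -> (2,7)
Segment 2: (2,7) -> (6,7)
Segment 3: (6,7) -> (6,4)
Segment 4: (6,4) -> (6,2)
Segment 5: (6,2) -> (6,1)
Segment 6: (6,1) -> (-0,1)

Answer: --@@@@@-
-@@---@-
------@-
------@-
------@-
------@-
@@@@@@@-
--------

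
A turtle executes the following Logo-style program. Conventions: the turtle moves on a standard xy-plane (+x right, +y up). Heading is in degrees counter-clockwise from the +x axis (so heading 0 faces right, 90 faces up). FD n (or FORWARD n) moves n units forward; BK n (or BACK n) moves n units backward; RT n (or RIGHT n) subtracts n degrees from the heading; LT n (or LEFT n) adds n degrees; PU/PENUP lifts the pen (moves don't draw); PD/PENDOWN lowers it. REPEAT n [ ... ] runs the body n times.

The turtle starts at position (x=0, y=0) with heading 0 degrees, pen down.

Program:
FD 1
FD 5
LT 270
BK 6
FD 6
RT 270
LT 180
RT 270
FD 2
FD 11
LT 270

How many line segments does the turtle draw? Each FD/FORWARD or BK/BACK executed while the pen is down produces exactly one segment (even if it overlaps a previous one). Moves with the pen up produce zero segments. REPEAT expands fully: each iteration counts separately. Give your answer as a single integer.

Executing turtle program step by step:
Start: pos=(0,0), heading=0, pen down
FD 1: (0,0) -> (1,0) [heading=0, draw]
FD 5: (1,0) -> (6,0) [heading=0, draw]
LT 270: heading 0 -> 270
BK 6: (6,0) -> (6,6) [heading=270, draw]
FD 6: (6,6) -> (6,0) [heading=270, draw]
RT 270: heading 270 -> 0
LT 180: heading 0 -> 180
RT 270: heading 180 -> 270
FD 2: (6,0) -> (6,-2) [heading=270, draw]
FD 11: (6,-2) -> (6,-13) [heading=270, draw]
LT 270: heading 270 -> 180
Final: pos=(6,-13), heading=180, 6 segment(s) drawn
Segments drawn: 6

Answer: 6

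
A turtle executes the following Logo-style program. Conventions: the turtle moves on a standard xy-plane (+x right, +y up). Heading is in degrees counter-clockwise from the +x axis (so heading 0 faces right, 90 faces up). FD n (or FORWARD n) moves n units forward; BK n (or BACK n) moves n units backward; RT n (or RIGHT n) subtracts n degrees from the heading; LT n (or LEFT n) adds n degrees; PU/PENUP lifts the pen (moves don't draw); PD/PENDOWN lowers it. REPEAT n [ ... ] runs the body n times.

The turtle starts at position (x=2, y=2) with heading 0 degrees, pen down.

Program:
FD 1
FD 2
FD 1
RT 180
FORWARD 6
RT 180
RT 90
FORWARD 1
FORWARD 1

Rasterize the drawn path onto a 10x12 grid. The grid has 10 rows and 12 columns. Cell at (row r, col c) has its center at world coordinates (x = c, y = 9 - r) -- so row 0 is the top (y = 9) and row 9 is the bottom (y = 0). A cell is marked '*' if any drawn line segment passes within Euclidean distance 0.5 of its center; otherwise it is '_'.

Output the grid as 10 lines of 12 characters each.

Answer: ____________
____________
____________
____________
____________
____________
____________
*******_____
*___________
*___________

Derivation:
Segment 0: (2,2) -> (3,2)
Segment 1: (3,2) -> (5,2)
Segment 2: (5,2) -> (6,2)
Segment 3: (6,2) -> (0,2)
Segment 4: (0,2) -> (0,1)
Segment 5: (0,1) -> (0,-0)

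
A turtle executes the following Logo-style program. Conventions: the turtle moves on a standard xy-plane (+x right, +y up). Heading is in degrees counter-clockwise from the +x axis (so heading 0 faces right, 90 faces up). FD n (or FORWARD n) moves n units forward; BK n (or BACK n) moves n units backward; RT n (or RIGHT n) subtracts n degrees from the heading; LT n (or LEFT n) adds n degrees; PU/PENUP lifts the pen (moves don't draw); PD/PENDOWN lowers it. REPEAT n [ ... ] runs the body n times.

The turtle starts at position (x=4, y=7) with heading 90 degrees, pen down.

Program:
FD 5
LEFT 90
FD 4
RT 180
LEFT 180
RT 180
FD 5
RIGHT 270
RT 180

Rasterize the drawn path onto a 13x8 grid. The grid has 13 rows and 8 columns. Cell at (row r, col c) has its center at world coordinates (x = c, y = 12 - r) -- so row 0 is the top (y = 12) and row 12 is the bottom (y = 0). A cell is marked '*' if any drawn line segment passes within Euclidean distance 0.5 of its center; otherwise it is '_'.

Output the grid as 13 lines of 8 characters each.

Segment 0: (4,7) -> (4,12)
Segment 1: (4,12) -> (0,12)
Segment 2: (0,12) -> (5,12)

Answer: ******__
____*___
____*___
____*___
____*___
____*___
________
________
________
________
________
________
________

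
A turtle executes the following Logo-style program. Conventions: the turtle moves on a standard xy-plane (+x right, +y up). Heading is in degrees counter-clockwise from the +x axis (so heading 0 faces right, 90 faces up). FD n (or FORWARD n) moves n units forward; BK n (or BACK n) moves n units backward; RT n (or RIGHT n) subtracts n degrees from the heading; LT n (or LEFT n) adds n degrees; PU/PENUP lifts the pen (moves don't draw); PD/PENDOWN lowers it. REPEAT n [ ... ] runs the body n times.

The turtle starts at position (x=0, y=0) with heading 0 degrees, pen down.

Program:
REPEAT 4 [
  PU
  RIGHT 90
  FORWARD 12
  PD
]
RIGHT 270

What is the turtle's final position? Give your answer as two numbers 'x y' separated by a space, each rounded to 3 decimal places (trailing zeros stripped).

Answer: 0 0

Derivation:
Executing turtle program step by step:
Start: pos=(0,0), heading=0, pen down
REPEAT 4 [
  -- iteration 1/4 --
  PU: pen up
  RT 90: heading 0 -> 270
  FD 12: (0,0) -> (0,-12) [heading=270, move]
  PD: pen down
  -- iteration 2/4 --
  PU: pen up
  RT 90: heading 270 -> 180
  FD 12: (0,-12) -> (-12,-12) [heading=180, move]
  PD: pen down
  -- iteration 3/4 --
  PU: pen up
  RT 90: heading 180 -> 90
  FD 12: (-12,-12) -> (-12,0) [heading=90, move]
  PD: pen down
  -- iteration 4/4 --
  PU: pen up
  RT 90: heading 90 -> 0
  FD 12: (-12,0) -> (0,0) [heading=0, move]
  PD: pen down
]
RT 270: heading 0 -> 90
Final: pos=(0,0), heading=90, 0 segment(s) drawn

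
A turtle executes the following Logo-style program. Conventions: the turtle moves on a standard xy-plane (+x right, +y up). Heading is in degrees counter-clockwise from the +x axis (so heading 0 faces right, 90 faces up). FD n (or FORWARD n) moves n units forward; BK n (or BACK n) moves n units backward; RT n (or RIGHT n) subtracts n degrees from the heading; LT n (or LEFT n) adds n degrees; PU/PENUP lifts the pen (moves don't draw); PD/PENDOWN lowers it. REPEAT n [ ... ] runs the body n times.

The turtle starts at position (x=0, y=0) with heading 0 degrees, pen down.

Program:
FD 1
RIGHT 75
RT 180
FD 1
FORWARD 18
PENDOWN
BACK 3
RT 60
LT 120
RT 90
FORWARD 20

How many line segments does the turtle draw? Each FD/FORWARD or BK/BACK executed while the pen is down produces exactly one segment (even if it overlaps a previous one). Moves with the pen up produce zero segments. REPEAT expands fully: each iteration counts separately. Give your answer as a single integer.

Answer: 5

Derivation:
Executing turtle program step by step:
Start: pos=(0,0), heading=0, pen down
FD 1: (0,0) -> (1,0) [heading=0, draw]
RT 75: heading 0 -> 285
RT 180: heading 285 -> 105
FD 1: (1,0) -> (0.741,0.966) [heading=105, draw]
FD 18: (0.741,0.966) -> (-3.918,18.353) [heading=105, draw]
PD: pen down
BK 3: (-3.918,18.353) -> (-3.141,15.455) [heading=105, draw]
RT 60: heading 105 -> 45
LT 120: heading 45 -> 165
RT 90: heading 165 -> 75
FD 20: (-3.141,15.455) -> (2.035,34.773) [heading=75, draw]
Final: pos=(2.035,34.773), heading=75, 5 segment(s) drawn
Segments drawn: 5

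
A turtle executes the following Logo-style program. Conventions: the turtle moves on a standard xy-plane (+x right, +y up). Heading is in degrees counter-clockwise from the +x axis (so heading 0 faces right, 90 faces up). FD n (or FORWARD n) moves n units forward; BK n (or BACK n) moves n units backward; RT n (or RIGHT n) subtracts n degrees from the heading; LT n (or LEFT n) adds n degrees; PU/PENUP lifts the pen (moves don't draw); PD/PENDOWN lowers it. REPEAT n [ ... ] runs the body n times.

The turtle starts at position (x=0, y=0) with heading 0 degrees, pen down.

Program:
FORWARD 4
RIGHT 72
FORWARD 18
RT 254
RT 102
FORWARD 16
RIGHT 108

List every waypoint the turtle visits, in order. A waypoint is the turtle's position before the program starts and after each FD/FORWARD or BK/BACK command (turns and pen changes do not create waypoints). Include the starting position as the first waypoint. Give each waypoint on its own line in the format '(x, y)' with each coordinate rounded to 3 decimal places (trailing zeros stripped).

Executing turtle program step by step:
Start: pos=(0,0), heading=0, pen down
FD 4: (0,0) -> (4,0) [heading=0, draw]
RT 72: heading 0 -> 288
FD 18: (4,0) -> (9.562,-17.119) [heading=288, draw]
RT 254: heading 288 -> 34
RT 102: heading 34 -> 292
FD 16: (9.562,-17.119) -> (15.556,-31.954) [heading=292, draw]
RT 108: heading 292 -> 184
Final: pos=(15.556,-31.954), heading=184, 3 segment(s) drawn
Waypoints (4 total):
(0, 0)
(4, 0)
(9.562, -17.119)
(15.556, -31.954)

Answer: (0, 0)
(4, 0)
(9.562, -17.119)
(15.556, -31.954)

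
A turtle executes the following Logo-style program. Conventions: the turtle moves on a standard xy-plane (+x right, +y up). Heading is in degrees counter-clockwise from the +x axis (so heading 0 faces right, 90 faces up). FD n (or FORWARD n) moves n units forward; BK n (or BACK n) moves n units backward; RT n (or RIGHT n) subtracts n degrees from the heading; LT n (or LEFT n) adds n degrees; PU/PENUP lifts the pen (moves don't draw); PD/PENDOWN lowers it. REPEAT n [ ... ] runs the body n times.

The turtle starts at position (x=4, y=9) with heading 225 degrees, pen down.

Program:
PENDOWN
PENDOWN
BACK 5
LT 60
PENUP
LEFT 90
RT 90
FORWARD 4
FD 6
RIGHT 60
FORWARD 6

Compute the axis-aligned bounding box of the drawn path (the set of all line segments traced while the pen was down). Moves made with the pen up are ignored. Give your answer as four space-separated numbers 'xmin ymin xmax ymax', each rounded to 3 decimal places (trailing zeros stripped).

Executing turtle program step by step:
Start: pos=(4,9), heading=225, pen down
PD: pen down
PD: pen down
BK 5: (4,9) -> (7.536,12.536) [heading=225, draw]
LT 60: heading 225 -> 285
PU: pen up
LT 90: heading 285 -> 15
RT 90: heading 15 -> 285
FD 4: (7.536,12.536) -> (8.571,8.672) [heading=285, move]
FD 6: (8.571,8.672) -> (10.124,2.876) [heading=285, move]
RT 60: heading 285 -> 225
FD 6: (10.124,2.876) -> (5.881,-1.366) [heading=225, move]
Final: pos=(5.881,-1.366), heading=225, 1 segment(s) drawn

Segment endpoints: x in {4, 7.536}, y in {9, 12.536}
xmin=4, ymin=9, xmax=7.536, ymax=12.536

Answer: 4 9 7.536 12.536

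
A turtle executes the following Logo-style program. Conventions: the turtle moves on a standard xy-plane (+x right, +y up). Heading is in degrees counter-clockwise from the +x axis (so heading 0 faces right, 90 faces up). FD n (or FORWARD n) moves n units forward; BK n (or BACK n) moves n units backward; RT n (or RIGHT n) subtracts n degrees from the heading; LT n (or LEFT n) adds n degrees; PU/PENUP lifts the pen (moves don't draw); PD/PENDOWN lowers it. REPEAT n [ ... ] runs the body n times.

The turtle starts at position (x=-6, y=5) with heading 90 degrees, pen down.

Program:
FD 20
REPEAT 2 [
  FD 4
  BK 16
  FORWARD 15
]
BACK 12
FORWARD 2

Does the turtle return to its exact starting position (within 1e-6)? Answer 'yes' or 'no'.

Answer: no

Derivation:
Executing turtle program step by step:
Start: pos=(-6,5), heading=90, pen down
FD 20: (-6,5) -> (-6,25) [heading=90, draw]
REPEAT 2 [
  -- iteration 1/2 --
  FD 4: (-6,25) -> (-6,29) [heading=90, draw]
  BK 16: (-6,29) -> (-6,13) [heading=90, draw]
  FD 15: (-6,13) -> (-6,28) [heading=90, draw]
  -- iteration 2/2 --
  FD 4: (-6,28) -> (-6,32) [heading=90, draw]
  BK 16: (-6,32) -> (-6,16) [heading=90, draw]
  FD 15: (-6,16) -> (-6,31) [heading=90, draw]
]
BK 12: (-6,31) -> (-6,19) [heading=90, draw]
FD 2: (-6,19) -> (-6,21) [heading=90, draw]
Final: pos=(-6,21), heading=90, 9 segment(s) drawn

Start position: (-6, 5)
Final position: (-6, 21)
Distance = 16; >= 1e-6 -> NOT closed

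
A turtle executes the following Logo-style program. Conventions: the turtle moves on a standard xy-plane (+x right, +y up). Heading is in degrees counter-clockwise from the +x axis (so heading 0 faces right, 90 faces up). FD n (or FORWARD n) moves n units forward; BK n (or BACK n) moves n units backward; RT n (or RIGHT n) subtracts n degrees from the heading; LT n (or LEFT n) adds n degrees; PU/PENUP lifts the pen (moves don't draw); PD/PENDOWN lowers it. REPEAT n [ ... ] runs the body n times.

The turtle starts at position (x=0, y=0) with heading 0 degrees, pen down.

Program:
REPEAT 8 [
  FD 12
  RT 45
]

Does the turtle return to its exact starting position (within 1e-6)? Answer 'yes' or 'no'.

Answer: yes

Derivation:
Executing turtle program step by step:
Start: pos=(0,0), heading=0, pen down
REPEAT 8 [
  -- iteration 1/8 --
  FD 12: (0,0) -> (12,0) [heading=0, draw]
  RT 45: heading 0 -> 315
  -- iteration 2/8 --
  FD 12: (12,0) -> (20.485,-8.485) [heading=315, draw]
  RT 45: heading 315 -> 270
  -- iteration 3/8 --
  FD 12: (20.485,-8.485) -> (20.485,-20.485) [heading=270, draw]
  RT 45: heading 270 -> 225
  -- iteration 4/8 --
  FD 12: (20.485,-20.485) -> (12,-28.971) [heading=225, draw]
  RT 45: heading 225 -> 180
  -- iteration 5/8 --
  FD 12: (12,-28.971) -> (0,-28.971) [heading=180, draw]
  RT 45: heading 180 -> 135
  -- iteration 6/8 --
  FD 12: (0,-28.971) -> (-8.485,-20.485) [heading=135, draw]
  RT 45: heading 135 -> 90
  -- iteration 7/8 --
  FD 12: (-8.485,-20.485) -> (-8.485,-8.485) [heading=90, draw]
  RT 45: heading 90 -> 45
  -- iteration 8/8 --
  FD 12: (-8.485,-8.485) -> (0,0) [heading=45, draw]
  RT 45: heading 45 -> 0
]
Final: pos=(0,0), heading=0, 8 segment(s) drawn

Start position: (0, 0)
Final position: (0, 0)
Distance = 0; < 1e-6 -> CLOSED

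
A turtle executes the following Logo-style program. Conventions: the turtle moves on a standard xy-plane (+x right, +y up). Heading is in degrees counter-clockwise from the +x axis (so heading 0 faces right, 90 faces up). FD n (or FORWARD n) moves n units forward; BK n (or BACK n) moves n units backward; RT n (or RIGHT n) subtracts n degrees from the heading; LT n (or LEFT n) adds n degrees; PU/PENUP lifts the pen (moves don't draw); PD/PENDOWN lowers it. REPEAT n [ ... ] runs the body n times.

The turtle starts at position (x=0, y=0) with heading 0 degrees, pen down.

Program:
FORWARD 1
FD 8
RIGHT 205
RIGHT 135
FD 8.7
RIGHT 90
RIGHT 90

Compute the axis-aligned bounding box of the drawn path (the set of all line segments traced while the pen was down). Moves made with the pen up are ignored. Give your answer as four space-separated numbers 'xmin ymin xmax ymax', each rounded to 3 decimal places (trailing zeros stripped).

Answer: 0 0 17.175 2.976

Derivation:
Executing turtle program step by step:
Start: pos=(0,0), heading=0, pen down
FD 1: (0,0) -> (1,0) [heading=0, draw]
FD 8: (1,0) -> (9,0) [heading=0, draw]
RT 205: heading 0 -> 155
RT 135: heading 155 -> 20
FD 8.7: (9,0) -> (17.175,2.976) [heading=20, draw]
RT 90: heading 20 -> 290
RT 90: heading 290 -> 200
Final: pos=(17.175,2.976), heading=200, 3 segment(s) drawn

Segment endpoints: x in {0, 1, 9, 17.175}, y in {0, 2.976}
xmin=0, ymin=0, xmax=17.175, ymax=2.976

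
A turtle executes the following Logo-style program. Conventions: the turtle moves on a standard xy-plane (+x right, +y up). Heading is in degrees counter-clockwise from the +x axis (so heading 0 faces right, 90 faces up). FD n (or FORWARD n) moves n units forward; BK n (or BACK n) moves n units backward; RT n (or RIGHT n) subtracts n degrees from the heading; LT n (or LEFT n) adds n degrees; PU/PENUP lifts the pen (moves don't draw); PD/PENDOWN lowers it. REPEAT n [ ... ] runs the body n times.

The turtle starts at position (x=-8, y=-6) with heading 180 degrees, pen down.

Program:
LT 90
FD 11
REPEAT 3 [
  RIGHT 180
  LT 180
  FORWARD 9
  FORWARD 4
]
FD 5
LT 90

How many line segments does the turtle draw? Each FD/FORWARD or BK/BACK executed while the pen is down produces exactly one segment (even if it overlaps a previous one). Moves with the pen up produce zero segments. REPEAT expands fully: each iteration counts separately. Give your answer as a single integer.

Executing turtle program step by step:
Start: pos=(-8,-6), heading=180, pen down
LT 90: heading 180 -> 270
FD 11: (-8,-6) -> (-8,-17) [heading=270, draw]
REPEAT 3 [
  -- iteration 1/3 --
  RT 180: heading 270 -> 90
  LT 180: heading 90 -> 270
  FD 9: (-8,-17) -> (-8,-26) [heading=270, draw]
  FD 4: (-8,-26) -> (-8,-30) [heading=270, draw]
  -- iteration 2/3 --
  RT 180: heading 270 -> 90
  LT 180: heading 90 -> 270
  FD 9: (-8,-30) -> (-8,-39) [heading=270, draw]
  FD 4: (-8,-39) -> (-8,-43) [heading=270, draw]
  -- iteration 3/3 --
  RT 180: heading 270 -> 90
  LT 180: heading 90 -> 270
  FD 9: (-8,-43) -> (-8,-52) [heading=270, draw]
  FD 4: (-8,-52) -> (-8,-56) [heading=270, draw]
]
FD 5: (-8,-56) -> (-8,-61) [heading=270, draw]
LT 90: heading 270 -> 0
Final: pos=(-8,-61), heading=0, 8 segment(s) drawn
Segments drawn: 8

Answer: 8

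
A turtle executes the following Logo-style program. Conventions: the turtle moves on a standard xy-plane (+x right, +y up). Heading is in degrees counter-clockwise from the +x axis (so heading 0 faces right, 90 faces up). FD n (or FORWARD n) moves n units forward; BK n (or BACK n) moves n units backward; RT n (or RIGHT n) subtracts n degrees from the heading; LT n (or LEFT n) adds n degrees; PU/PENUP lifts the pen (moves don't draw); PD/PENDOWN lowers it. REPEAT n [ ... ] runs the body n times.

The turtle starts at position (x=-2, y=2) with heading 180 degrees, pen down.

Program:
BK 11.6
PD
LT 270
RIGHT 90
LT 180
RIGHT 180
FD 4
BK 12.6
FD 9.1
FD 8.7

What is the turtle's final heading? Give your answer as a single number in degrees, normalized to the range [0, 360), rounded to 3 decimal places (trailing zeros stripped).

Executing turtle program step by step:
Start: pos=(-2,2), heading=180, pen down
BK 11.6: (-2,2) -> (9.6,2) [heading=180, draw]
PD: pen down
LT 270: heading 180 -> 90
RT 90: heading 90 -> 0
LT 180: heading 0 -> 180
RT 180: heading 180 -> 0
FD 4: (9.6,2) -> (13.6,2) [heading=0, draw]
BK 12.6: (13.6,2) -> (1,2) [heading=0, draw]
FD 9.1: (1,2) -> (10.1,2) [heading=0, draw]
FD 8.7: (10.1,2) -> (18.8,2) [heading=0, draw]
Final: pos=(18.8,2), heading=0, 5 segment(s) drawn

Answer: 0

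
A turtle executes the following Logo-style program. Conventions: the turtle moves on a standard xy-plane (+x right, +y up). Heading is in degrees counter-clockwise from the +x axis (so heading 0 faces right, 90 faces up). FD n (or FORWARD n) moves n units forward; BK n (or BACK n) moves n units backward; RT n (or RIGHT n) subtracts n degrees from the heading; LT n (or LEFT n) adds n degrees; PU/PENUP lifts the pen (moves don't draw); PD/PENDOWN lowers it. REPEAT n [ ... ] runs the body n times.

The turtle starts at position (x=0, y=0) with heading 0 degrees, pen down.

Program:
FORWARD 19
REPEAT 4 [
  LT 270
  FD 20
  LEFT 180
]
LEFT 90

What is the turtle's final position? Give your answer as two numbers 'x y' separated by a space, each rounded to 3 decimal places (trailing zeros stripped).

Answer: 19 0

Derivation:
Executing turtle program step by step:
Start: pos=(0,0), heading=0, pen down
FD 19: (0,0) -> (19,0) [heading=0, draw]
REPEAT 4 [
  -- iteration 1/4 --
  LT 270: heading 0 -> 270
  FD 20: (19,0) -> (19,-20) [heading=270, draw]
  LT 180: heading 270 -> 90
  -- iteration 2/4 --
  LT 270: heading 90 -> 0
  FD 20: (19,-20) -> (39,-20) [heading=0, draw]
  LT 180: heading 0 -> 180
  -- iteration 3/4 --
  LT 270: heading 180 -> 90
  FD 20: (39,-20) -> (39,0) [heading=90, draw]
  LT 180: heading 90 -> 270
  -- iteration 4/4 --
  LT 270: heading 270 -> 180
  FD 20: (39,0) -> (19,0) [heading=180, draw]
  LT 180: heading 180 -> 0
]
LT 90: heading 0 -> 90
Final: pos=(19,0), heading=90, 5 segment(s) drawn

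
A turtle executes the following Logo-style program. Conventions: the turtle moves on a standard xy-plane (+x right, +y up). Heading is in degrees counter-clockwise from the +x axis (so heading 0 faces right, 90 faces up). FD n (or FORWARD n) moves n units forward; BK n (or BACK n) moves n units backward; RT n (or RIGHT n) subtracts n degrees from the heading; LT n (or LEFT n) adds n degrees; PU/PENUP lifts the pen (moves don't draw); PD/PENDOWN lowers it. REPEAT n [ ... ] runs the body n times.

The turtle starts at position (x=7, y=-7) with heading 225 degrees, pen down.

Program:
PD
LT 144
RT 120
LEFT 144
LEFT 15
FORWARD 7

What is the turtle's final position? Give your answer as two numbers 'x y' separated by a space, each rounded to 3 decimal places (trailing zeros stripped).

Executing turtle program step by step:
Start: pos=(7,-7), heading=225, pen down
PD: pen down
LT 144: heading 225 -> 9
RT 120: heading 9 -> 249
LT 144: heading 249 -> 33
LT 15: heading 33 -> 48
FD 7: (7,-7) -> (11.684,-1.798) [heading=48, draw]
Final: pos=(11.684,-1.798), heading=48, 1 segment(s) drawn

Answer: 11.684 -1.798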